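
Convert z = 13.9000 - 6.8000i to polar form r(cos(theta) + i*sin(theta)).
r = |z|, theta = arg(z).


r = sqrt(193.21+46.24) = sqrt(239.45) = 15.4742
theta = atan2(-6.8, 13.9) = -26.0683 degrees

r = 15.4742, theta = -26.0683 degrees


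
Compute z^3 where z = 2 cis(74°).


r^3 = 2^3 = 8
n*theta = 3*74° = 222° = 222° (mod 360)
a = 8*cos(222°) = -5.9452
b = 8*sin(222°) = -5.3530

8 cis(222°) = -5.9452 - 5.3530i


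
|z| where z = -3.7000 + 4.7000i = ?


|z| = sqrt((-3.7)^2 + 4.7^2) = sqrt(13.69 + 22.09) = sqrt(35.78) = 5.9816

|z| = 5.9816


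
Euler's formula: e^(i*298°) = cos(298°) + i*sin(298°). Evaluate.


cos(298°) = 0.4695
sin(298°) = -0.8829

e^(i*298°) = 0.4695 - 0.8829i


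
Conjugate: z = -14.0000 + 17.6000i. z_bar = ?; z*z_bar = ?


z_bar = -14.0000 - 17.6000i
z*z_bar = (-14)^2 + 17.6^2 = 196 + 309.76 = 505.76

z_bar = -14.0000 - 17.6000i, z*z_bar = 505.76


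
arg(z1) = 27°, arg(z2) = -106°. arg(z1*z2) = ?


arg(z1*z2) = 27° - 106° = -79°
Normalized to (-180°, 180°]: -79°

-79°


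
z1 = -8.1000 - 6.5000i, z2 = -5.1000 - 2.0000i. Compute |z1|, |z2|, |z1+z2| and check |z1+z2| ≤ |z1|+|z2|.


|z1| = sqrt((-8.1)^2 + (-6.5)^2) = sqrt(107.86) = 10.3856
|z2| = sqrt((-5.1)^2 + (-2)^2) = sqrt(30.01) = 5.4781
z1+z2 = -13.2000 - 8.5000i
|z1+z2| = sqrt(246.49) = 15.7000
|z1|+|z2| = 10.3856 + 5.4781 = 15.8637

|z1+z2| = 15.7000 ≤ |z1|+|z2| = 15.8637 (verified)


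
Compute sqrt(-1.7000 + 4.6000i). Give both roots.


|z| = sqrt(2.89+21.16) = 4.9041
sqrt((|z|+a)/2) = sqrt((4.9041+(-1.7))/2) = sqrt(1.6020) = 1.2657
sqrt((|z|-a)/2) = sqrt((4.9041-(-1.7))/2) = sqrt(3.3020) = 1.8172

±(1.2657 + 1.8172i) i.e. 1.2657 + 1.8172i and -1.2657 - 1.8172i


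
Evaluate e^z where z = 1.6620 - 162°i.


e^1.6620 = 5.2698
cos(-162°) = -0.95106
sin(-162°) = -0.30902
Real = 5.2698*(-0.95106) = -5.0119
Imag = 5.2698*(-0.30902) = -1.6285

-5.0119 - 1.6285i


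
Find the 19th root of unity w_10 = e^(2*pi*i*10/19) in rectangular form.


Angle = 360*10/19 = 189.4737°
a = cos(189.4737°) = -0.9864
b = sin(189.4737°) = -0.1646

-0.9864 - 0.1646i


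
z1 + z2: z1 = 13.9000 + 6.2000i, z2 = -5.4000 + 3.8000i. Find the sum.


Real: 13.9 - 5.4 = 8.5
Imag: 6.2 + 3.8 = 10

8.5000 + 10.0000i


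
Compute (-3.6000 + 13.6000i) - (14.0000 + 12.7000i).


Real: -3.6 - 14 = -17.6
Imag: 13.6 - 12.7 = 0.9

-17.6000 + 0.9000i


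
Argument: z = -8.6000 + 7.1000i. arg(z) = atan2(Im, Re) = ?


Re = -8.6, Im = 7.1
arg = atan2(7.1, -8.6) = 140.4576 degrees

arg(z) = 140.4576 degrees


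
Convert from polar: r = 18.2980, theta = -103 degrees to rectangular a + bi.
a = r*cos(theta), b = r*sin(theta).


a = 18.2980*cos(-103°) = 18.2980*(-0.224951) = -4.1162
b = 18.2980*sin(-103°) = 18.2980*(-0.97437) = -17.8290

-4.1162 - 17.8290i


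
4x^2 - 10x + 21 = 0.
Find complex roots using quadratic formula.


disc = (-10)^2 - 4*4*21 = 100 - 336 = -236
sqrt(|disc|) = sqrt(236) = 15.3623
Real part = 10/(2*4) = 1.2500
Imag part = 15.3623/(2*4) = 1.9203

1.2500 ± 1.9203i


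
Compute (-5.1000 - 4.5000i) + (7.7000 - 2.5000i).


Real: -5.1 + 7.7 = 2.6
Imag: -4.5 - 2.5 = -7

2.6000 - 7.0000i


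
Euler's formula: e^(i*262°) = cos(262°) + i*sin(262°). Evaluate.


cos(262°) = -0.1392
sin(262°) = -0.9903

e^(i*262°) = -0.1392 - 0.9903i


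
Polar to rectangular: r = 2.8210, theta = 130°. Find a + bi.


a = 2.8210*cos(130°) = 2.8210*(-0.6428) = -1.8133
b = 2.8210*sin(130°) = 2.8210*0.76604 = 2.1610

-1.8133 + 2.1610i


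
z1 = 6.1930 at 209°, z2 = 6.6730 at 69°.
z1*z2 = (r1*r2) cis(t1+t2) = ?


r = 6.1930 * 6.6730 = 41.3259
theta = 209° + 69° = 278° = 278° (mod 360)

41.3259 cis(278°)


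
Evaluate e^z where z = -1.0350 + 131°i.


e^-1.0350 = 0.3552
cos(131°) = -0.6561
sin(131°) = 0.7547
Real = 0.3552*(-0.6561) = -0.2330
Imag = 0.3552*0.7547 = 0.2681

-0.2330 + 0.2681i


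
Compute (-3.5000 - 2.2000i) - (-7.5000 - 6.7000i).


Real: -3.5 + 7.5 = 4
Imag: -2.2 + 6.7 = 4.5

4.0000 + 4.5000i


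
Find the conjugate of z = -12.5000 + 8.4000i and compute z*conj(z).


z_bar = -12.5000 - 8.4000i
z*z_bar = (-12.5)^2 + 8.4^2 = 156.25 + 70.56 = 226.81

z_bar = -12.5000 - 8.4000i, z*z_bar = 226.81


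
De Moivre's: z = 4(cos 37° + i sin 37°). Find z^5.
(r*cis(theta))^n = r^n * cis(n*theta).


r^5 = 4^5 = 1024
n*theta = 5*37° = 185° = 185° (mod 360)
a = 1024*cos(185°) = -1020.1034
b = 1024*sin(185°) = -89.2475

1024 cis(185°) = -1020.1034 - 89.2475i


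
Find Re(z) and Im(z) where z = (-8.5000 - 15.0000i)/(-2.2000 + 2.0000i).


Multiply by conjugate: (-8.5000 - 15.0000i)(-2.2000 - 2.0000i) / ((-2.2)^2 + 2^2)
Numerator real = -8.5*(-2.2) - (15)*2 = -11.3
Numerator imag = -15*(-2.2) - (-8.5)*2 = 50
Denominator = 8.84
Re(z) = -11.3/8.84 = -1.2783
Im(z) = 50/8.84 = 5.6561

Re(z) = -1.2783, Im(z) = 5.6561


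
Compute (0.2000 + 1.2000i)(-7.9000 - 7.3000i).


Real = 0.2*(-7.9) - 1.2*(-7.3) = -1.58 - (-8.76) = 7.18
Imag = 0.2*(-7.3) - (7.9)*1.2 = -1.46 - (9.48) = -10.94

7.1800 - 10.9400i


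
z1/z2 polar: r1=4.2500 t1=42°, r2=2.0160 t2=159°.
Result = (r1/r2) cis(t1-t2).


r = 4.2500 / 2.0160 = 2.1081
theta = 42° - 159° = -117° = 243° (mod 360)

2.1081 cis(243°)


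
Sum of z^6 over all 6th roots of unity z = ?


The roots are w_k = w^k with w = e^(2*pi*i/6), and (w^k)^6 = (w^6)^k.
So S = 1 + u + u^2 + ... + u^(5) with u = w^6.
6 = 1*6 + 0, so 6 is a multiple of 6 and u = (w^6)^1 = 1.
Every one of the 6 terms equals 1: S = 6

S = 6


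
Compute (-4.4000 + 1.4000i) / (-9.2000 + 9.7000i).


Conjugate of z2 = -9.2000 - 9.7000i
Numerator: (-4.4000 + 1.4000i)(-9.2000 - 9.7000i) = 54.0600 + 29.8000i
Denominator: (-9.2)^2 + 9.7^2 = 178.73
Result = (54.0600 + 29.8000i)/178.73

0.3025 + 0.1667i


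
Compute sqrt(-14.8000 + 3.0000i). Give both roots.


|z| = sqrt(219.04+9) = 15.1010
sqrt((|z|+a)/2) = sqrt((15.1010+(-14.8))/2) = sqrt(0.1505) = 0.3879
sqrt((|z|-a)/2) = sqrt((15.1010-(-14.8))/2) = sqrt(14.9505) = 3.8666

±(0.3879 + 3.8666i) i.e. 0.3879 + 3.8666i and -0.3879 - 3.8666i


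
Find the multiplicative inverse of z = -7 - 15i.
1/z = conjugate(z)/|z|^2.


|z|^2 = 49+225 = 274
1/z = (-7 + 15i)/274

1/z = -0.0255 + 0.0547i


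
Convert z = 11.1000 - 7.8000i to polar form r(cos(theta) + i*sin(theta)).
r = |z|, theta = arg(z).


r = sqrt(123.21+60.84) = sqrt(184.05) = 13.5665
theta = atan2(-7.8, 11.1) = -35.0958 degrees

r = 13.5665, theta = -35.0958 degrees


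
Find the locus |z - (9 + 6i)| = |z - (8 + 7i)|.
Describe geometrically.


Equal distances means the locus is the perpendicular bisector of z1 and z2.
Midpoint = ((9+8)/2, (6+7)/2) = (8.5000, 6.5000)

Perpendicular bisector through (8.5000, 6.5000)


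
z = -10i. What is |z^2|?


|z| = sqrt(0+100) = sqrt(100) = 10
|z^2| = |z|^2 = 10^2 = 100

|z^2| = 100


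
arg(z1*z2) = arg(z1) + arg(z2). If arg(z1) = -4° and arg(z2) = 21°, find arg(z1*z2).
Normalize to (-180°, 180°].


arg(z1*z2) = -4° + 21° = 17°
Normalized to (-180°, 180°]: 17°

17°


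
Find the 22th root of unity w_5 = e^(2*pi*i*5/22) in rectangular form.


Angle = 360*5/22 = 81.8182°
a = cos(81.8182°) = 0.1423
b = sin(81.8182°) = 0.9898

0.1423 + 0.9898i


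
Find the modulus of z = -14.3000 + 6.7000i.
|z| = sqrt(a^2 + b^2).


|z| = sqrt((-14.3)^2 + 6.7^2) = sqrt(204.49 + 44.89) = sqrt(249.38) = 15.7918

|z| = 15.7918


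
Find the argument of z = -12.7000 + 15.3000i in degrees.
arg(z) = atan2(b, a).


Re = -12.7, Im = 15.3
arg = atan2(15.3, -12.7) = 129.6949 degrees

arg(z) = 129.6949 degrees


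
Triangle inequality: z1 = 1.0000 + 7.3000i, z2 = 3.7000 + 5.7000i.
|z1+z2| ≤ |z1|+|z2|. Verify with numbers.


|z1| = sqrt(1^2 + 7.3^2) = sqrt(54.29) = 7.3682
|z2| = sqrt(3.7^2 + 5.7^2) = sqrt(46.18) = 6.7956
z1+z2 = 4.7000 + 13.0000i
|z1+z2| = sqrt(191.09) = 13.8235
|z1|+|z2| = 7.3682 + 6.7956 = 14.1638

|z1+z2| = 13.8235 ≤ |z1|+|z2| = 14.1638 (verified)


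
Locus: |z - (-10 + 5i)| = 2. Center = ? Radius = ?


|z - z0| = r is a circle with center z0 and radius r.
Center = (-10, 5), radius = 2

Circle with center (-10, 5) and radius 2


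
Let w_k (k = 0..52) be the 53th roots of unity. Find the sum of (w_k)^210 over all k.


The roots are w_k = w^k with w = e^(2*pi*i/53), and (w^k)^210 = (w^210)^k.
So S = 1 + u + u^2 + ... + u^(52) with u = w^210.
210 = 3*53 + 51, so 210 is not a multiple of 53: u = (w^53)^3 * w^51 = w^51 ≠ 1 (w is a primitive 53th root), while u^53 = (w^53)^210 = 1.
Geometric series: S = (1 - u^53)/(1 - u) = (1 - 1)/(1 - u) = 0

S = 0


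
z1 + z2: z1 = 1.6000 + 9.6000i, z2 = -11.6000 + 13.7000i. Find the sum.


Real: 1.6 - 11.6 = -10
Imag: 9.6 + 13.7 = 23.3

-10.0000 + 23.3000i


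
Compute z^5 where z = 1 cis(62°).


r^5 = 1^5 = 1
n*theta = 5*62° = 310° = 310° (mod 360)
a = 1*cos(310°) = 0.6428
b = 1*sin(310°) = -0.7660

1 cis(310°) = 0.6428 - 0.7660i


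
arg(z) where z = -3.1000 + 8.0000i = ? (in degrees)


Re = -3.1, Im = 8
arg = atan2(8, -3.1) = 111.1813 degrees

arg(z) = 111.1813 degrees


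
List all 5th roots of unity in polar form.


The 5th roots of unity are cis(360k/5°) for k=0..4
Angle step = 360/5 = 72°
Primitive root: cis(72°)
Primitive root = 0.3090 + 0.9511i

5 roots at angles: 0°, 72°, 144°, 216°, 288°


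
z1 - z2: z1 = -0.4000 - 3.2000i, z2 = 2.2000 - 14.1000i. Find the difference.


Real: -0.4 - 2.2 = -2.6
Imag: -3.2 + 14.1 = 10.9

-2.6000 + 10.9000i


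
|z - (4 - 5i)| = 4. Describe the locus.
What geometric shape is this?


|z - z0| = r is a circle with center z0 and radius r.
Center = (4, -5), radius = 4

Circle with center (4, -5) and radius 4


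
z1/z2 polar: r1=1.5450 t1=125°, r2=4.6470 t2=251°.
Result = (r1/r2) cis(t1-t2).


r = 1.5450 / 4.6470 = 0.3325
theta = 125° - 251° = -126° = 234° (mod 360)

0.3325 cis(234°)


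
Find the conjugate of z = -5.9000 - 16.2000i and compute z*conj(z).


z_bar = -5.9000 + 16.2000i
z*z_bar = (-5.9)^2 + (-16.2)^2 = 34.81 + 262.44 = 297.25

z_bar = -5.9000 + 16.2000i, z*z_bar = 297.25


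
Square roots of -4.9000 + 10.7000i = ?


|z| = sqrt(24.01+114.49) = 11.7686
sqrt((|z|+a)/2) = sqrt((11.7686+(-4.9))/2) = sqrt(3.4343) = 1.8532
sqrt((|z|-a)/2) = sqrt((11.7686-(-4.9))/2) = sqrt(8.3343) = 2.8869

±(1.8532 + 2.8869i) i.e. 1.8532 + 2.8869i and -1.8532 - 2.8869i


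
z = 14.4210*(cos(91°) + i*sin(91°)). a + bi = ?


a = 14.4210*cos(91°) = 14.4210*(-0.017452) = -0.2517
b = 14.4210*sin(91°) = 14.4210*0.99985 = 14.4188

-0.2517 + 14.4188i


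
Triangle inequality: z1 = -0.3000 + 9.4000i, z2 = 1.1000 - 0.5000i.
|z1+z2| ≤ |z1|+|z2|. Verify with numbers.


|z1| = sqrt((-0.3)^2 + 9.4^2) = sqrt(88.45) = 9.4048
|z2| = sqrt(1.1^2 + (-0.5)^2) = sqrt(1.46) = 1.2083
z1+z2 = 0.8000 + 8.9000i
|z1+z2| = sqrt(79.85) = 8.9359
|z1|+|z2| = 9.4048 + 1.2083 = 10.6131

|z1+z2| = 8.9359 ≤ |z1|+|z2| = 10.6131 (verified)


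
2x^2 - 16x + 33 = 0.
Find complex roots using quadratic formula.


disc = (-16)^2 - 4*2*33 = 256 - 264 = -8
sqrt(|disc|) = sqrt(8) = 2.8284
Real part = 16/(2*2) = 4.0000
Imag part = 2.8284/(2*2) = 0.7071

4.0000 ± 0.7071i


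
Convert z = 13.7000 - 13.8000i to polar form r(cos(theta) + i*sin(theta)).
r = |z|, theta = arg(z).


r = sqrt(187.69+190.44) = sqrt(378.13) = 19.4456
theta = atan2(-13.8, 13.7) = -45.2083 degrees

r = 19.4456, theta = -45.2083 degrees


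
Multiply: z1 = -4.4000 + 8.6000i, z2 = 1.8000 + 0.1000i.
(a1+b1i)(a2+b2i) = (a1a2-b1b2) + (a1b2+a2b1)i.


Real = -4.4*1.8 - 8.6*0.1 = -7.92 - 0.86 = -8.78
Imag = -4.4*0.1 + 1.8*8.6 = -0.44 + 15.48 = 15.04

-8.7800 + 15.0400i


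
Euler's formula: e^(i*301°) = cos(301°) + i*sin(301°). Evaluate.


cos(301°) = 0.5150
sin(301°) = -0.8572

e^(i*301°) = 0.5150 - 0.8572i


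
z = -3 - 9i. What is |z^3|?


|z| = sqrt(9+81) = sqrt(90) = 9.4868
|z^3| = |z|^3 = (sqrt(90))^3 = 90*sqrt(90)

|z^3| = 90*sqrt(90) ≈ 853.8150


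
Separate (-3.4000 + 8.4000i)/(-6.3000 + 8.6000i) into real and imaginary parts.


Multiply by conjugate: (-3.4000 + 8.4000i)(-6.3000 - 8.6000i) / ((-6.3)^2 + 8.6^2)
Numerator real = -3.4*(-6.3) + 8.4*8.6 = 93.66
Numerator imag = 8.4*(-6.3) - (-3.4)*8.6 = -23.68
Denominator = 113.65
Re(z) = 93.66/113.65 = 0.8241
Im(z) = -23.68/113.65 = -0.2084

Re(z) = 0.8241, Im(z) = -0.2084


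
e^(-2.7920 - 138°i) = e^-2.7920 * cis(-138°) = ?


e^-2.7920 = 0.0613
cos(-138°) = -0.7431
sin(-138°) = -0.6691
Real = 0.0613*(-0.7431) = -0.0456
Imag = 0.0613*(-0.6691) = -0.0410

-0.0456 - 0.0410i


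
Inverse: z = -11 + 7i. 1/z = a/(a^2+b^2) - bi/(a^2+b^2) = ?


|z|^2 = 121+49 = 170
1/z = (-11 - 7i)/170

1/z = -0.0647 - 0.0412i


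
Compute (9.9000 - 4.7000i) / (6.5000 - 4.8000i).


Conjugate of z2 = 6.5000 + 4.8000i
Numerator: (9.9000 - 4.7000i)(6.5000 + 4.8000i) = 86.9100 + 16.9700i
Denominator: 6.5^2 + (-4.8)^2 = 65.29
Result = (86.9100 + 16.9700i)/65.29

1.3311 + 0.2599i


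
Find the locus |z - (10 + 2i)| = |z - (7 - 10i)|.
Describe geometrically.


Equal distances means the locus is the perpendicular bisector of z1 and z2.
Midpoint = ((10+7)/2, (2+(-10))/2) = (8.5000, -4.0000)

Perpendicular bisector through (8.5000, -4.0000)


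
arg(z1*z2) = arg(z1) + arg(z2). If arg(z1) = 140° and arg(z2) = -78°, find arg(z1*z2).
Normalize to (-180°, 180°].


arg(z1*z2) = 140° - 78° = 62°
Normalized to (-180°, 180°]: 62°

62°


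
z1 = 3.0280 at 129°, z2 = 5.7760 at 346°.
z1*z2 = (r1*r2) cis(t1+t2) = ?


r = 3.0280 * 5.7760 = 17.4897
theta = 129° + 346° = 475° = 115° (mod 360)

17.4897 cis(115°)


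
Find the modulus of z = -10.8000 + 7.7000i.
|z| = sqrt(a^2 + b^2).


|z| = sqrt((-10.8)^2 + 7.7^2) = sqrt(116.64 + 59.29) = sqrt(175.93) = 13.2639

|z| = 13.2639


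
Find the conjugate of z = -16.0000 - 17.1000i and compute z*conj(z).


z_bar = -16.0000 + 17.1000i
z*z_bar = (-16)^2 + (-17.1)^2 = 256 + 292.41 = 548.41

z_bar = -16.0000 + 17.1000i, z*z_bar = 548.41


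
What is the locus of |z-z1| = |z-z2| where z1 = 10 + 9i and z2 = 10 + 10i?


Equal distances means the locus is the perpendicular bisector of z1 and z2.
Midpoint = ((10+10)/2, (9+10)/2) = (10.0000, 9.5000)

Perpendicular bisector through (10.0000, 9.5000)


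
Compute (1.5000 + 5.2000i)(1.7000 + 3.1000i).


Real = 1.5*1.7 - 5.2*3.1 = 2.55 - 16.12 = -13.57
Imag = 1.5*3.1 + 1.7*5.2 = 4.65 + 8.84 = 13.49

-13.5700 + 13.4900i


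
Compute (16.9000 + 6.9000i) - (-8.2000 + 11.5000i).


Real: 16.9 + 8.2 = 25.1
Imag: 6.9 - 11.5 = -4.6

25.1000 - 4.6000i


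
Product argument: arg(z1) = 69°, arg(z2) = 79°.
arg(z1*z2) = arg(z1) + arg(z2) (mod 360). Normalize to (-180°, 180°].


arg(z1*z2) = 69° + 79° = 148°
Normalized to (-180°, 180°]: 148°

148°


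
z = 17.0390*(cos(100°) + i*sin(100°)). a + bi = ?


a = 17.0390*cos(100°) = 17.0390*(-0.17365) = -2.9588
b = 17.0390*sin(100°) = 17.0390*0.984808 = 16.7801

-2.9588 + 16.7801i


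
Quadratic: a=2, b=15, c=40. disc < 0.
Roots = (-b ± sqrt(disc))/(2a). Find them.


disc = 15^2 - 4*2*40 = 225 - 320 = -95
sqrt(|disc|) = sqrt(95) = 9.7468
Real part = -15/(2*2) = -3.7500
Imag part = 9.7468/(2*2) = 2.4367

-3.7500 ± 2.4367i


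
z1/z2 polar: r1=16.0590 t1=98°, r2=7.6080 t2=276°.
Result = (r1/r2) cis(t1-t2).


r = 16.0590 / 7.6080 = 2.1108
theta = 98° - 276° = -178° = 182° (mod 360)

2.1108 cis(182°)


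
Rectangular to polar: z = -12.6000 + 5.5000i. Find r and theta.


r = sqrt(158.76+30.25) = sqrt(189.01) = 13.7481
theta = atan2(5.5, -12.6) = 156.4183 degrees

r = 13.7481, theta = 156.4183 degrees


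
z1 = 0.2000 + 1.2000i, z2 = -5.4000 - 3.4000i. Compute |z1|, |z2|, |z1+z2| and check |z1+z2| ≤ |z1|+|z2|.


|z1| = sqrt(0.2^2 + 1.2^2) = sqrt(1.48) = 1.2166
|z2| = sqrt((-5.4)^2 + (-3.4)^2) = sqrt(40.72) = 6.3812
z1+z2 = -5.2000 - 2.2000i
|z1+z2| = sqrt(31.88) = 5.6462
|z1|+|z2| = 1.2166 + 6.3812 = 7.5978

|z1+z2| = 5.6462 ≤ |z1|+|z2| = 7.5978 (verified)


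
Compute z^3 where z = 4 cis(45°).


r^3 = 4^3 = 64
n*theta = 3*45° = 135° = 135° (mod 360)
a = 64*cos(135°) = -45.2548
b = 64*sin(135°) = 45.2548

64 cis(135°) = -45.2548 + 45.2548i


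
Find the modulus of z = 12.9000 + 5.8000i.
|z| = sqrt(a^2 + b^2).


|z| = sqrt(12.9^2 + 5.8^2) = sqrt(166.41 + 33.64) = sqrt(200.05) = 14.1439

|z| = 14.1439


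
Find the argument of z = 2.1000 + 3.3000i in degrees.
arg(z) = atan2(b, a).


Re = 2.1, Im = 3.3
arg = atan2(3.3, 2.1) = 57.5288 degrees

arg(z) = 57.5288 degrees


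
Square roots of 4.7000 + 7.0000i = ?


|z| = sqrt(22.09+49) = 8.4315
sqrt((|z|+a)/2) = sqrt((8.4315+4.7)/2) = sqrt(6.5657) = 2.5624
sqrt((|z|-a)/2) = sqrt((8.4315-4.7)/2) = sqrt(1.8657) = 1.3659

±(2.5624 + 1.3659i) i.e. 2.5624 + 1.3659i and -2.5624 - 1.3659i


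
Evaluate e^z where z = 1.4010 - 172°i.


e^1.4010 = 4.0593
cos(-172°) = -0.99027
sin(-172°) = -0.13917
Real = 4.0593*(-0.99027) = -4.0198
Imag = 4.0593*(-0.13917) = -0.5649

-4.0198 - 0.5649i


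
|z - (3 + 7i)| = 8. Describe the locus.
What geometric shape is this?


|z - z0| = r is a circle with center z0 and radius r.
Center = (3, 7), radius = 8

Circle with center (3, 7) and radius 8


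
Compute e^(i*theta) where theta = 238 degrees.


cos(238°) = -0.5299
sin(238°) = -0.8480

e^(i*238°) = -0.5299 - 0.8480i


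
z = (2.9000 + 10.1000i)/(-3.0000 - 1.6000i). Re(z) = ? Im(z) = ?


Multiply by conjugate: (2.9000 + 10.1000i)(-3.0000 + 1.6000i) / ((-3)^2 + (-1.6)^2)
Numerator real = 2.9*(-3) + 10.1*(-1.6) = -24.86
Numerator imag = 10.1*(-3) - 2.9*(-1.6) = -25.66
Denominator = 11.56
Re(z) = -24.86/11.56 = -2.1505
Im(z) = -25.66/11.56 = -2.2197

Re(z) = -2.1505, Im(z) = -2.2197


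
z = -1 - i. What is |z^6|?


|z| = sqrt(1+1) = sqrt(2) = 1.4142
|z^6| = |z|^6 = (sqrt(2))^6 = 2^3 = 8

|z^6| = 8


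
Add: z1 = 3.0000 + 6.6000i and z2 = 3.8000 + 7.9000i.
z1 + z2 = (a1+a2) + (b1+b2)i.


Real: 3 + 3.8 = 6.8
Imag: 6.6 + 7.9 = 14.5

6.8000 + 14.5000i


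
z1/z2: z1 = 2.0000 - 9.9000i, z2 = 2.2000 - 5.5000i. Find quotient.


Conjugate of z2 = 2.2000 + 5.5000i
Numerator: (2.0000 - 9.9000i)(2.2000 + 5.5000i) = 58.8500 - 10.7800i
Denominator: 2.2^2 + (-5.5)^2 = 35.09
Result = (58.8500 - 10.7800i)/35.09

1.6771 - 0.3072i


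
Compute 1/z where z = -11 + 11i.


|z|^2 = 121+121 = 242
1/z = (-11 - 11i)/242

1/z = -0.0455 - 0.0455i


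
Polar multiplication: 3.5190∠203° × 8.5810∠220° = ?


r = 3.5190 * 8.5810 = 30.1965
theta = 203° + 220° = 423° = 63° (mod 360)

30.1965 cis(63°)


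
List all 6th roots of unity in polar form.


The 6th roots of unity are cis(360k/6°) for k=0..5
Angle step = 360/6 = 60°
Primitive root: cis(60°)
Primitive root = 0.5000 + 0.8660i

6 roots at angles: 0°, 60°, 120°, 180°, 240°, 300°


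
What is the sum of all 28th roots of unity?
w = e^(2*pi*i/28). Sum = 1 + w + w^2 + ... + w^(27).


The sum of all 28th roots of unity is 0.
Geometric series: (1 - w^28)/(1 - w) = (1-1)/(1-w) = 0 since w^28 = 1, w ≠ 1.
Alternatively: coefficient of z^27 in z^28 - 1 is 0.

0


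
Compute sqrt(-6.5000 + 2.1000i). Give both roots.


|z| = sqrt(42.25+4.41) = 6.8308
sqrt((|z|+a)/2) = sqrt((6.8308+(-6.5))/2) = sqrt(0.1654) = 0.4067
sqrt((|z|-a)/2) = sqrt((6.8308-(-6.5))/2) = sqrt(6.6654) = 2.5817

±(0.4067 + 2.5817i) i.e. 0.4067 + 2.5817i and -0.4067 - 2.5817i


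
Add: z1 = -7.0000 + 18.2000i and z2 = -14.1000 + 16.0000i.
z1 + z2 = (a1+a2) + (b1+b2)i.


Real: -7 - 14.1 = -21.1
Imag: 18.2 + 16 = 34.2

-21.1000 + 34.2000i


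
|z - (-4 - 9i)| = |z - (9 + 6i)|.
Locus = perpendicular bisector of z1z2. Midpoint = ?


Equal distances means the locus is the perpendicular bisector of z1 and z2.
Midpoint = ((-4+9)/2, (-9+6)/2) = (2.5000, -1.5000)

Perpendicular bisector through (2.5000, -1.5000)


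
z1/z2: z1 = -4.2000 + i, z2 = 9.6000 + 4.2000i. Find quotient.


Conjugate of z2 = 9.6000 - 4.2000i
Numerator: (-4.2000 + i)(9.6000 - 4.2000i) = -36.1200 + 27.2400i
Denominator: 9.6^2 + 4.2^2 = 109.8
Result = (-36.1200 + 27.2400i)/109.8

-0.3290 + 0.2481i


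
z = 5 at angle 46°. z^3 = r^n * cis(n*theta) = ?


r^3 = 5^3 = 125
n*theta = 3*46° = 138° = 138° (mod 360)
a = 125*cos(138°) = -92.8931
b = 125*sin(138°) = 83.6413

125 cis(138°) = -92.8931 + 83.6413i


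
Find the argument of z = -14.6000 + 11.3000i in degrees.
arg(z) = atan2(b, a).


Re = -14.6, Im = 11.3
arg = atan2(11.3, -14.6) = 142.2611 degrees

arg(z) = 142.2611 degrees


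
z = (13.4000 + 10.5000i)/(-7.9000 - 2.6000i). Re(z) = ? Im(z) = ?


Multiply by conjugate: (13.4000 + 10.5000i)(-7.9000 + 2.6000i) / ((-7.9)^2 + (-2.6)^2)
Numerator real = 13.4*(-7.9) + 10.5*(-2.6) = -133.16
Numerator imag = 10.5*(-7.9) - 13.4*(-2.6) = -48.11
Denominator = 69.17
Re(z) = -133.16/69.17 = -1.9251
Im(z) = -48.11/69.17 = -0.6955

Re(z) = -1.9251, Im(z) = -0.6955


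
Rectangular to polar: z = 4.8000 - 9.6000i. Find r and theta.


r = sqrt(23.04+92.16) = sqrt(115.2) = 10.7331
theta = atan2(-9.6, 4.8) = -63.4349 degrees

r = 10.7331, theta = -63.4349 degrees


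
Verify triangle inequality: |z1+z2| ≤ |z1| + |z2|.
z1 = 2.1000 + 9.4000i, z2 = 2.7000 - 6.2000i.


|z1| = sqrt(2.1^2 + 9.4^2) = sqrt(92.77) = 9.6317
|z2| = sqrt(2.7^2 + (-6.2)^2) = sqrt(45.73) = 6.7624
z1+z2 = 4.8000 + 3.2000i
|z1+z2| = sqrt(33.28) = 5.7689
|z1|+|z2| = 9.6317 + 6.7624 = 16.3941

|z1+z2| = 5.7689 ≤ |z1|+|z2| = 16.3941 (verified)


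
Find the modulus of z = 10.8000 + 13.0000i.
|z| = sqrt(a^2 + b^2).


|z| = sqrt(10.8^2 + 13^2) = sqrt(116.64 + 169) = sqrt(285.64) = 16.9009

|z| = 16.9009


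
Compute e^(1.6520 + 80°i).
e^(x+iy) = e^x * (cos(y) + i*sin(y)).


e^1.6520 = 5.2174
cos(80°) = 0.17365
sin(80°) = 0.9848
Real = 5.2174*0.17365 = 0.9060
Imag = 5.2174*0.9848 = 5.1381

0.9060 + 5.1381i


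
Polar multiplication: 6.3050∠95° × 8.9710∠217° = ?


r = 6.3050 * 8.9710 = 56.5622
theta = 95° + 217° = 312° = 312° (mod 360)

56.5622 cis(312°)


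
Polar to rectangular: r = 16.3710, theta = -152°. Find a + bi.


a = 16.3710*cos(-152°) = 16.3710*(-0.882948) = -14.4547
b = 16.3710*sin(-152°) = 16.3710*(-0.46947) = -7.6857

-14.4547 - 7.6857i


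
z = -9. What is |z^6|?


|z| = sqrt(81+0) = sqrt(81) = 9
|z^6| = |z|^6 = 9^6 = 531441

|z^6| = 531441


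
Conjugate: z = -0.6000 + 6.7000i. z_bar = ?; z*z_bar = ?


z_bar = -0.6000 - 6.7000i
z*z_bar = (-0.6)^2 + 6.7^2 = 0.36 + 44.89 = 45.25

z_bar = -0.6000 - 6.7000i, z*z_bar = 45.25


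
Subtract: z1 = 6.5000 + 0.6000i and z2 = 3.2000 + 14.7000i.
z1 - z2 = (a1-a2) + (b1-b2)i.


Real: 6.5 - 3.2 = 3.3
Imag: 0.6 - 14.7 = -14.1

3.3000 - 14.1000i


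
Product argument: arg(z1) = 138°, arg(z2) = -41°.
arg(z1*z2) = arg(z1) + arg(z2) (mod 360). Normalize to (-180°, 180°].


arg(z1*z2) = 138° - 41° = 97°
Normalized to (-180°, 180°]: 97°

97°


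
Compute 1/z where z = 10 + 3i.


|z|^2 = 100+9 = 109
1/z = (10 - 3i)/109

1/z = 0.0917 - 0.0275i


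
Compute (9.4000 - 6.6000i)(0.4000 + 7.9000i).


Real = 9.4*0.4 - (-6.6)*7.9 = 3.76 - (-52.14) = 55.9
Imag = 9.4*7.9 + 0.4*(-6.6) = 74.26 - (2.64) = 71.62

55.9000 + 71.6200i


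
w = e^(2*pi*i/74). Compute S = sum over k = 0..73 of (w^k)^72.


The roots are w_k = w^k with w = e^(2*pi*i/74), and (w^k)^72 = (w^72)^k.
So S = 1 + u + u^2 + ... + u^(73) with u = w^72.
72 = 0*74 + 72, so 72 is not a multiple of 74: u = w^72 ≠ 1 (w is a primitive 74th root), while u^74 = (w^74)^72 = 1.
Geometric series: S = (1 - u^74)/(1 - u) = (1 - 1)/(1 - u) = 0

S = 0


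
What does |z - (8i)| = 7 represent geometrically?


|z - z0| = r is a circle with center z0 and radius r.
Center = (0, 8), radius = 7

Circle with center (0, 8) and radius 7


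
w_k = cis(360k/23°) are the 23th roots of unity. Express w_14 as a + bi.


Angle = 360*14/23 = 219.1304°
a = cos(219.1304°) = -0.7757
b = sin(219.1304°) = -0.6311

-0.7757 - 0.6311i


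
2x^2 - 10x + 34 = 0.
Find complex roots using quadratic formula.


disc = (-10)^2 - 4*2*34 = 100 - 272 = -172
sqrt(|disc|) = sqrt(172) = 13.1149
Real part = 10/(2*2) = 2.5000
Imag part = 13.1149/(2*2) = 3.2787

2.5000 ± 3.2787i


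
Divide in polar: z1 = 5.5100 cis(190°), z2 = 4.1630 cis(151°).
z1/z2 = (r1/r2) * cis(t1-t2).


r = 5.5100 / 4.1630 = 1.3236
theta = 190° - 151° = 39° = 39° (mod 360)

1.3236 cis(39°)


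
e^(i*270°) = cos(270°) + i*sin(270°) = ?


cos(270°) = 0
sin(270°) = -1.0000

e^(i*270°) = 0 - 1.0000i


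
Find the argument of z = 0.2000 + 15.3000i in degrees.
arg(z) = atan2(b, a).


Re = 0.2, Im = 15.3
arg = atan2(15.3, 0.2) = 89.2511 degrees

arg(z) = 89.2511 degrees


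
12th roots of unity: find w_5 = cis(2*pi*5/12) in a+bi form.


Angle = 360*5/12 = 150°
a = cos(150°) = -0.8660
b = sin(150°) = 0.5000

-0.8660 + 0.5000i


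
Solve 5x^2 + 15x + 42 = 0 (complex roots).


disc = 15^2 - 4*5*42 = 225 - 840 = -615
sqrt(|disc|) = sqrt(615) = 24.7992
Real part = -15/(2*5) = -1.5000
Imag part = 24.7992/(2*5) = 2.4799

-1.5000 ± 2.4799i


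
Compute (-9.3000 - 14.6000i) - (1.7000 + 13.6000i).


Real: -9.3 - 1.7 = -11
Imag: -14.6 - 13.6 = -28.2

-11.0000 - 28.2000i


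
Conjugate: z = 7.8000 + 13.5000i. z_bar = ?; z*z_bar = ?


z_bar = 7.8000 - 13.5000i
z*z_bar = 7.8^2 + 13.5^2 = 60.84 + 182.25 = 243.09

z_bar = 7.8000 - 13.5000i, z*z_bar = 243.09


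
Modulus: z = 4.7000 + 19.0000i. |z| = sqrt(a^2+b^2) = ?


|z| = sqrt(4.7^2 + 19^2) = sqrt(22.09 + 361) = sqrt(383.09) = 19.5727

|z| = 19.5727


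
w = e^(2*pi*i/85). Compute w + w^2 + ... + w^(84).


With w = e^(2*pi*i/85), all 85 of the 85th roots of unity w^0 = 1, w, ..., w^(84) sum to 0: 1 + w + ... + w^(84) = (1 - w^85)/(1 - w) = 0 since w^85 = 1, w ≠ 1.
Removing the root 1: w + w^2 + ... + w^(84) = 0 - 1 = -1

Sum = -1


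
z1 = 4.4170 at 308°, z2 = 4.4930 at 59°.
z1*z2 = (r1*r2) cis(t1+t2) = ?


r = 4.4170 * 4.4930 = 19.8456
theta = 308° + 59° = 367° = 7° (mod 360)

19.8456 cis(7°)


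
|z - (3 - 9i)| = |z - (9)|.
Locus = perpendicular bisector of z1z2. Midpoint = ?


Equal distances means the locus is the perpendicular bisector of z1 and z2.
Midpoint = ((3+9)/2, (-9+0)/2) = (6.0000, -4.5000)

Perpendicular bisector through (6.0000, -4.5000)


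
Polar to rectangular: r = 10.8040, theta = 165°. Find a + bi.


a = 10.8040*cos(165°) = 10.8040*(-0.96593) = -10.4359
b = 10.8040*sin(165°) = 10.8040*0.25882 = 2.7963

-10.4359 + 2.7963i


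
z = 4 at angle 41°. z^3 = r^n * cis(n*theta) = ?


r^3 = 4^3 = 64
n*theta = 3*41° = 123° = 123° (mod 360)
a = 64*cos(123°) = -34.8569
b = 64*sin(123°) = 53.6749

64 cis(123°) = -34.8569 + 53.6749i


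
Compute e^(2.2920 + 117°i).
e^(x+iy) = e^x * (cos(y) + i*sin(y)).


e^2.2920 = 9.8947
cos(117°) = -0.45399
sin(117°) = 0.891
Real = 9.8947*(-0.45399) = -4.4921
Imag = 9.8947*0.891 = 8.8162

-4.4921 + 8.8162i


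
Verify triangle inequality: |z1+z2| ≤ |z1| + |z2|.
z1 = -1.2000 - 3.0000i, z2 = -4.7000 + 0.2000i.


|z1| = sqrt((-1.2)^2 + (-3)^2) = sqrt(10.44) = 3.2311
|z2| = sqrt((-4.7)^2 + 0.2^2) = sqrt(22.13) = 4.7043
z1+z2 = -5.9000 - 2.8000i
|z1+z2| = sqrt(42.65) = 6.5307
|z1|+|z2| = 3.2311 + 4.7043 = 7.9354

|z1+z2| = 6.5307 ≤ |z1|+|z2| = 7.9354 (verified)


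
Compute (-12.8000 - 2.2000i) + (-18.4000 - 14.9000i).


Real: -12.8 - 18.4 = -31.2
Imag: -2.2 - 14.9 = -17.1

-31.2000 - 17.1000i


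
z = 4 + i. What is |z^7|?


|z| = sqrt(16+1) = sqrt(17) = 4.1231
|z^7| = |z|^7 = (sqrt(17))^7 = 17^3 * sqrt(17) = 4913*sqrt(17)

|z^7| = 4913*sqrt(17) ≈ 20256.8179


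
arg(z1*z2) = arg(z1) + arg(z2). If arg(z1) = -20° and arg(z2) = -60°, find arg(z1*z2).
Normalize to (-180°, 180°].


arg(z1*z2) = -20° - 60° = -80°
Normalized to (-180°, 180°]: -80°

-80°


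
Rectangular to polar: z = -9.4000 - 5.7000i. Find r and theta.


r = sqrt(88.36+32.49) = sqrt(120.85) = 10.9932
theta = atan2(-5.7, -9.4) = -148.7681 degrees

r = 10.9932, theta = -148.7681 degrees


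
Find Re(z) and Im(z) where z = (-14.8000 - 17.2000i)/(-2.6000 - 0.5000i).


Multiply by conjugate: (-14.8000 - 17.2000i)(-2.6000 + 0.5000i) / ((-2.6)^2 + (-0.5)^2)
Numerator real = -14.8*(-2.6) - (17.2)*(-0.5) = 47.08
Numerator imag = -17.2*(-2.6) - (-14.8)*(-0.5) = 37.32
Denominator = 7.01
Re(z) = 47.08/7.01 = 6.7161
Im(z) = 37.32/7.01 = 5.3238

Re(z) = 6.7161, Im(z) = 5.3238


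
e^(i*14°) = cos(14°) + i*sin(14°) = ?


cos(14°) = 0.9703
sin(14°) = 0.2419

e^(i*14°) = 0.9703 + 0.2419i


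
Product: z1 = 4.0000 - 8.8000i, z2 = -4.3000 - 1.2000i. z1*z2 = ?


Real = 4*(-4.3) - (-8.8)*(-1.2) = -17.2 - 10.56 = -27.76
Imag = 4*(-1.2) - (4.3)*(-8.8) = -4.8 + 37.84 = 33.04

-27.7600 + 33.0400i


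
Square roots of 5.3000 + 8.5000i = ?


|z| = sqrt(28.09+72.25) = 10.0170
sqrt((|z|+a)/2) = sqrt((10.0170+5.3)/2) = sqrt(7.6585) = 2.7674
sqrt((|z|-a)/2) = sqrt((10.0170-5.3)/2) = sqrt(2.3585) = 1.5357

±(2.7674 + 1.5357i) i.e. 2.7674 + 1.5357i and -2.7674 - 1.5357i


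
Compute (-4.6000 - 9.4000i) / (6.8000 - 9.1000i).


Conjugate of z2 = 6.8000 + 9.1000i
Numerator: (-4.6000 - 9.4000i)(6.8000 + 9.1000i) = 54.2600 - 105.7800i
Denominator: 6.8^2 + (-9.1)^2 = 129.05
Result = (54.2600 - 105.7800i)/129.05

0.4205 - 0.8197i


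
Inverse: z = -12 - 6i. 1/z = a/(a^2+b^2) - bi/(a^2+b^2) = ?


|z|^2 = 144+36 = 180
1/z = (-12 + 6i)/180

1/z = -0.0667 + 0.0333i


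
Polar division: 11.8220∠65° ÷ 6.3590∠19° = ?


r = 11.8220 / 6.3590 = 1.8591
theta = 65° - 19° = 46° = 46° (mod 360)

1.8591 cis(46°)


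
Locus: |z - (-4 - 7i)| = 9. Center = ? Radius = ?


|z - z0| = r is a circle with center z0 and radius r.
Center = (-4, -7), radius = 9

Circle with center (-4, -7) and radius 9


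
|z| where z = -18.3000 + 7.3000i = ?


|z| = sqrt((-18.3)^2 + 7.3^2) = sqrt(334.89 + 53.29) = sqrt(388.18) = 19.7023

|z| = 19.7023


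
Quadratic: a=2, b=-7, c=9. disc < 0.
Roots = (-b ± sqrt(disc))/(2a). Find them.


disc = (-7)^2 - 4*2*9 = 49 - 72 = -23
sqrt(|disc|) = sqrt(23) = 4.7958
Real part = 7/(2*2) = 1.7500
Imag part = 4.7958/(2*2) = 1.1990

1.7500 ± 1.1990i


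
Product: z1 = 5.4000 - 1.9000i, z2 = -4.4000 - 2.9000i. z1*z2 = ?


Real = 5.4*(-4.4) - (-1.9)*(-2.9) = -23.76 - 5.51 = -29.27
Imag = 5.4*(-2.9) - (4.4)*(-1.9) = -15.66 + 8.36 = -7.3

-29.2700 - 7.3000i


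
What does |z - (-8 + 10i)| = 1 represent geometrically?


|z - z0| = r is a circle with center z0 and radius r.
Center = (-8, 10), radius = 1

Circle with center (-8, 10) and radius 1


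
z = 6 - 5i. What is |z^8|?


|z| = sqrt(36+25) = sqrt(61) = 7.8102
|z^8| = |z|^8 = (sqrt(61))^8 = 61^4 = 13845841

|z^8| = 13845841


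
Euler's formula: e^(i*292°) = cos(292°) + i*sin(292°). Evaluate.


cos(292°) = 0.3746
sin(292°) = -0.9272

e^(i*292°) = 0.3746 - 0.9272i


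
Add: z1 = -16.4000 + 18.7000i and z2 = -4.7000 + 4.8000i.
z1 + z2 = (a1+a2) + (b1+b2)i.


Real: -16.4 - 4.7 = -21.1
Imag: 18.7 + 4.8 = 23.5

-21.1000 + 23.5000i


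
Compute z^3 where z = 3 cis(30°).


r^3 = 3^3 = 27
n*theta = 3*30° = 90° = 90° (mod 360)
a = 27*cos(90°) = 0
b = 27*sin(90°) = 27.0000

27 cis(90°) = 0 + 27.0000i


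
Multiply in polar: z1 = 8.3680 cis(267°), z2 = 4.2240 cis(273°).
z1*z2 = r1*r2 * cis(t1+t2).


r = 8.3680 * 4.2240 = 35.3464
theta = 267° + 273° = 540° = 180° (mod 360)

35.3464 cis(180°)


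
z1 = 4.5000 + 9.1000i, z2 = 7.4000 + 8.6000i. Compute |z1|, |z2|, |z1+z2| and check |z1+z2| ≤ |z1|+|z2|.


|z1| = sqrt(4.5^2 + 9.1^2) = sqrt(103.06) = 10.1518
|z2| = sqrt(7.4^2 + 8.6^2) = sqrt(128.72) = 11.3455
z1+z2 = 11.9000 + 17.7000i
|z1+z2| = sqrt(454.9) = 21.3284
|z1|+|z2| = 10.1518 + 11.3455 = 21.4973

|z1+z2| = 21.3284 ≤ |z1|+|z2| = 21.4973 (verified)


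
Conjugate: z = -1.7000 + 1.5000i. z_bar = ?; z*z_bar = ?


z_bar = -1.7000 - 1.5000i
z*z_bar = (-1.7)^2 + 1.5^2 = 2.89 + 2.25 = 5.14

z_bar = -1.7000 - 1.5000i, z*z_bar = 5.14


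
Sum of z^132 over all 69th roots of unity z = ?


The roots are w_k = w^k with w = e^(2*pi*i/69), and (w^k)^132 = (w^132)^k.
So S = 1 + u + u^2 + ... + u^(68) with u = w^132.
132 = 1*69 + 63, so 132 is not a multiple of 69: u = (w^69)^1 * w^63 = w^63 ≠ 1 (w is a primitive 69th root), while u^69 = (w^69)^132 = 1.
Geometric series: S = (1 - u^69)/(1 - u) = (1 - 1)/(1 - u) = 0

S = 0


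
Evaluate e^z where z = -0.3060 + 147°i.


e^-0.3060 = 0.7364
cos(147°) = -0.8387
sin(147°) = 0.54464
Real = 0.7364*(-0.8387) = -0.6176
Imag = 0.7364*0.54464 = 0.4011

-0.6176 + 0.4011i


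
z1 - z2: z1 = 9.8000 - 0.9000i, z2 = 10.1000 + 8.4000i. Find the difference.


Real: 9.8 - 10.1 = -0.3
Imag: -0.9 - 8.4 = -9.3

-0.3000 - 9.3000i


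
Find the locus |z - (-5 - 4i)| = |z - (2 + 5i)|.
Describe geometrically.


Equal distances means the locus is the perpendicular bisector of z1 and z2.
Midpoint = ((-5+2)/2, (-4+5)/2) = (-1.5000, 0.5000)

Perpendicular bisector through (-1.5000, 0.5000)


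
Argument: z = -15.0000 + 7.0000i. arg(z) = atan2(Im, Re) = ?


Re = -15, Im = 7
arg = atan2(7, -15) = 154.9831 degrees

arg(z) = 154.9831 degrees


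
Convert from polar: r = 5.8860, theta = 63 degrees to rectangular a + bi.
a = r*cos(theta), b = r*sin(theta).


a = 5.8860*cos(63°) = 5.8860*0.454 = 2.6722
b = 5.8860*sin(63°) = 5.8860*0.89101 = 5.2445

2.6722 + 5.2445i


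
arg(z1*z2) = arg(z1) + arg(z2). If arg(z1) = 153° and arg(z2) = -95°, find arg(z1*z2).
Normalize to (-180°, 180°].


arg(z1*z2) = 153° - 95° = 58°
Normalized to (-180°, 180°]: 58°

58°


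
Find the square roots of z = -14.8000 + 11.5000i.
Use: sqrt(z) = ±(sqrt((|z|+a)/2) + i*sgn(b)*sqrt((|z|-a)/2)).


|z| = sqrt(219.04+132.25) = 18.7427
sqrt((|z|+a)/2) = sqrt((18.7427+(-14.8))/2) = sqrt(1.9714) = 1.4041
sqrt((|z|-a)/2) = sqrt((18.7427-(-14.8))/2) = sqrt(16.7714) = 4.0953

±(1.4041 + 4.0953i) i.e. 1.4041 + 4.0953i and -1.4041 - 4.0953i


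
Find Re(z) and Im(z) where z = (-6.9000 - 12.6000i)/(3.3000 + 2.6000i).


Multiply by conjugate: (-6.9000 - 12.6000i)(3.3000 - 2.6000i) / (3.3^2 + 2.6^2)
Numerator real = -6.9*3.3 - (12.6)*2.6 = -55.53
Numerator imag = -12.6*3.3 - (-6.9)*2.6 = -23.64
Denominator = 17.65
Re(z) = -55.53/17.65 = -3.1462
Im(z) = -23.64/17.65 = -1.3394

Re(z) = -3.1462, Im(z) = -1.3394


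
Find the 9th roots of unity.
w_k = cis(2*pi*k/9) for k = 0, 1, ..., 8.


The 9th roots of unity are cis(360k/9°) for k=0..8
Angle step = 360/9 = 40°
Primitive root: cis(40°)
Primitive root = 0.7660 + 0.6428i

9 roots at angles: 0°, 40°, 80°, 120°, 160°, 200°, 240°, 280°, 320°


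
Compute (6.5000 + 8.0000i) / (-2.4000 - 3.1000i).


Conjugate of z2 = -2.4000 + 3.1000i
Numerator: (6.5000 + 8.0000i)(-2.4000 + 3.1000i) = -40.4000 + 0.9500i
Denominator: (-2.4)^2 + (-3.1)^2 = 15.37
Result = (-40.4000 + 0.9500i)/15.37

-2.6285 + 0.0618i


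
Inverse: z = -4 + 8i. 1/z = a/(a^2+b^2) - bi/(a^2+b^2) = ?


|z|^2 = 16+64 = 80
1/z = (-4 - 8i)/80

1/z = -0.0500 - 0.1000i


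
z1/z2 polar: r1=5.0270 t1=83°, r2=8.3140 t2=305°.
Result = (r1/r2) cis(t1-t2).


r = 5.0270 / 8.3140 = 0.6046
theta = 83° - 305° = -222° = 138° (mod 360)

0.6046 cis(138°)


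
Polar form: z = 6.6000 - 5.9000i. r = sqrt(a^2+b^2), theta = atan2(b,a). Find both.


r = sqrt(43.56+34.81) = sqrt(78.37) = 8.8527
theta = atan2(-5.9, 6.6) = -41.7948 degrees

r = 8.8527, theta = -41.7948 degrees


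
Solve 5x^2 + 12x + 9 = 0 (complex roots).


disc = 12^2 - 4*5*9 = 144 - 180 = -36
sqrt(|disc|) = sqrt(36) = 6.0000
Real part = -12/(2*5) = -1.2000
Imag part = 6.0000/(2*5) = 0.6000

-1.2000 ± 0.6000i


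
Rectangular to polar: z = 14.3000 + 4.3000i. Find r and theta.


r = sqrt(204.49+18.49) = sqrt(222.98) = 14.9325
theta = atan2(4.3, 14.3) = 16.7360 degrees

r = 14.9325, theta = 16.7360 degrees


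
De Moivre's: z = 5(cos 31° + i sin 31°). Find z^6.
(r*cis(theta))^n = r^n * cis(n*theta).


r^6 = 5^6 = 15625
n*theta = 6*31° = 186° = 186° (mod 360)
a = 15625*cos(186°) = -15539.4046
b = 15625*sin(186°) = -1633.2572

15625 cis(186°) = -15539.4046 - 1633.2572i


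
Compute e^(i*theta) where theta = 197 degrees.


cos(197°) = -0.9563
sin(197°) = -0.2924

e^(i*197°) = -0.9563 - 0.2924i


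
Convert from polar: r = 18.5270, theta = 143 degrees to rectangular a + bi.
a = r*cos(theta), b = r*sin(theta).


a = 18.5270*cos(143°) = 18.5270*(-0.798636) = -14.7963
b = 18.5270*sin(143°) = 18.5270*0.601815 = 11.1498

-14.7963 + 11.1498i


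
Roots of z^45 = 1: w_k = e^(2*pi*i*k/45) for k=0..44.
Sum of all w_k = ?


The sum of all 45th roots of unity is 0.
Geometric series: (1 - w^45)/(1 - w) = (1-1)/(1-w) = 0 since w^45 = 1, w ≠ 1.
Alternatively: coefficient of z^44 in z^45 - 1 is 0.

0


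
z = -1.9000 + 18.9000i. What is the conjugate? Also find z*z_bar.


z_bar = -1.9000 - 18.9000i
z*z_bar = (-1.9)^2 + 18.9^2 = 3.61 + 357.21 = 360.82

z_bar = -1.9000 - 18.9000i, z*z_bar = 360.82


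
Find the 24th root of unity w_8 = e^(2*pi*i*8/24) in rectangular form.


Angle = 360*8/24 = 120°
a = cos(120°) = -0.5000
b = sin(120°) = 0.8660

-0.5000 + 0.8660i


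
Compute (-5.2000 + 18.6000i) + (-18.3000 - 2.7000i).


Real: -5.2 - 18.3 = -23.5
Imag: 18.6 - 2.7 = 15.9

-23.5000 + 15.9000i


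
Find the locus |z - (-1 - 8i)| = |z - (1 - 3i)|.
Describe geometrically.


Equal distances means the locus is the perpendicular bisector of z1 and z2.
Midpoint = ((-1+1)/2, (-8+(-3))/2) = (0, -5.5000)

Perpendicular bisector through (0, -5.5000)


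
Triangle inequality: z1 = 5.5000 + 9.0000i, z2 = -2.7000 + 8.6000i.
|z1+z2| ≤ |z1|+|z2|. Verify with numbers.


|z1| = sqrt(5.5^2 + 9^2) = sqrt(111.25) = 10.5475
|z2| = sqrt((-2.7)^2 + 8.6^2) = sqrt(81.25) = 9.0139
z1+z2 = 2.8000 + 17.6000i
|z1+z2| = sqrt(317.6) = 17.8213
|z1|+|z2| = 10.5475 + 9.0139 = 19.5614

|z1+z2| = 17.8213 ≤ |z1|+|z2| = 19.5614 (verified)


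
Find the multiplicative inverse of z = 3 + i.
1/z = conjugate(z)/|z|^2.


|z|^2 = 9+1 = 10
1/z = (3 - 1i)/10

1/z = 0.3000 - 0.1000i


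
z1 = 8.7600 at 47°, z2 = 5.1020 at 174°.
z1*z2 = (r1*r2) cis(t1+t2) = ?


r = 8.7600 * 5.1020 = 44.6935
theta = 47° + 174° = 221° = 221° (mod 360)

44.6935 cis(221°)


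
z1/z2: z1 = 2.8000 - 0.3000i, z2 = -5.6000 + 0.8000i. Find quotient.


Conjugate of z2 = -5.6000 - 0.8000i
Numerator: (2.8000 - 0.3000i)(-5.6000 - 0.8000i) = -15.9200 - 0.5600i
Denominator: (-5.6)^2 + 0.8^2 = 32
Result = (-15.9200 - 0.5600i)/32

-0.4975 - 0.0175i


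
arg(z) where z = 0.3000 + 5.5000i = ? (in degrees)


Re = 0.3, Im = 5.5
arg = atan2(5.5, 0.3) = 86.8779 degrees

arg(z) = 86.8779 degrees


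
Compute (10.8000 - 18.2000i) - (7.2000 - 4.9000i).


Real: 10.8 - 7.2 = 3.6
Imag: -18.2 + 4.9 = -13.3

3.6000 - 13.3000i


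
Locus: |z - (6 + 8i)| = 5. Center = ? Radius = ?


|z - z0| = r is a circle with center z0 and radius r.
Center = (6, 8), radius = 5

Circle with center (6, 8) and radius 5


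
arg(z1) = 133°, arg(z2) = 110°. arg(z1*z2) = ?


arg(z1*z2) = 133° + 110° = 243°
Normalized to (-180°, 180°]: -117°

-117°


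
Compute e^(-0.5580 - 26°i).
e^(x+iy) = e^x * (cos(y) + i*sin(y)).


e^-0.5580 = 0.57235
cos(-26°) = 0.8988
sin(-26°) = -0.4384
Real = 0.57235*0.8988 = 0.5144
Imag = 0.57235*(-0.4384) = -0.2509

0.5144 - 0.2509i


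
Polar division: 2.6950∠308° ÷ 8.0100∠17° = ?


r = 2.6950 / 8.0100 = 0.3365
theta = 308° - 17° = 291° = 291° (mod 360)

0.3365 cis(291°)
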